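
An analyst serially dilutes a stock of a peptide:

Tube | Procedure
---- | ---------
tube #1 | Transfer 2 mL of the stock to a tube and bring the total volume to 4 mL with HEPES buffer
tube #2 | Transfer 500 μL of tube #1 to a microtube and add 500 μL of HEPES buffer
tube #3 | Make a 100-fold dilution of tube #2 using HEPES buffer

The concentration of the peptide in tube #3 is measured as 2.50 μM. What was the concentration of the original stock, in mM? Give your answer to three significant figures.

Step 1: 2 mL brought to 4 mL → factor 4/2 = 2
Step 2: 500 μL + 500 μL = 1000 μL total → factor 1000/500 = 2
Step 3: 100-fold → factor 100
Overall dilution factor = 2 × 2 × 100 = 400
Stock = 2.50 μM × 400 = 1000 μM = 1.00 mM

1.00 mM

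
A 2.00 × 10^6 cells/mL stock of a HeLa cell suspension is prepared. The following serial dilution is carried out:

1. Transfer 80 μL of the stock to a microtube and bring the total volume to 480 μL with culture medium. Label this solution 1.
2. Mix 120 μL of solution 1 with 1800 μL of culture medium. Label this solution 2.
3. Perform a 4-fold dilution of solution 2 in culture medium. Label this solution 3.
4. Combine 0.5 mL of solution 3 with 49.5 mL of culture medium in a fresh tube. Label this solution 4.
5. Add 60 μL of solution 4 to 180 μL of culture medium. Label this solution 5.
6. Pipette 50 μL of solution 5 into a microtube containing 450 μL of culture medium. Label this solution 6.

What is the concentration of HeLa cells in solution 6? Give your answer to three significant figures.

Step 1: 80 μL brought to 480 μL → factor 480/80 = 6
Step 2: 120 μL + 1800 μL = 1920 μL total → factor 1920/120 = 16
Step 3: 4-fold → factor 4
Step 4: 0.5 mL + 49.5 mL = 50 mL total → factor 50/0.5 = 100
Step 5: 60 μL + 180 μL = 240 μL total → factor 240/60 = 4
Step 6: 50 μL + 450 μL = 500 μL total → factor 500/50 = 10
Overall dilution factor = 6 × 16 × 4 × 100 × 4 × 10 = 1.536 × 10^6
Final = 2.00 × 10^6 cells/mL / 1.536 × 10^6 = 1.30 cells/mL

1.30 cells/mL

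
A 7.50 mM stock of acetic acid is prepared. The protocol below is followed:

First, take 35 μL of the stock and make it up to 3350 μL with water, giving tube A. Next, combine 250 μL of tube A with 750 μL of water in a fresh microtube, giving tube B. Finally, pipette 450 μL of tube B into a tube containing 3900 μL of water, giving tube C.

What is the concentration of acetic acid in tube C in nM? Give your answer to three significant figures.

Step 1: 35 μL brought to 3350 μL → factor 3350/35 = 95.714
Step 2: 250 μL + 750 μL = 1000 μL total → factor 1000/250 = 4
Step 3: 450 μL + 3900 μL = 4350 μL total → factor 4350/450 = 9.6667
Overall dilution factor = 95.714 × 4 × 9.6667 = 3701
Final = 7.50 mM / 3701 = 0.002027 mM = 2.03 × 10^3 nM

2.03 × 10^3 nM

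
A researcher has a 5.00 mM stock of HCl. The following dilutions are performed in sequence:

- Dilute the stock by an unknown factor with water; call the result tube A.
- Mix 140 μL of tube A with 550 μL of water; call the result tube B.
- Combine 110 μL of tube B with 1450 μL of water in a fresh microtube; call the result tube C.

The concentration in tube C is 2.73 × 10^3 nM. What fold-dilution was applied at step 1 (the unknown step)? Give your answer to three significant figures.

26.2-fold

Step 1: unknown factor x
Step 2: 140 μL + 550 μL = 690 μL total → factor 690/140 = 4.9286
Step 3: 110 μL + 1450 μL = 1560 μL total → factor 1560/110 = 14.182
Product of known-step factors = 69.896
Overall factor = 5.00 mM / (2.73 × 10^3 nM) = 1831.5
x = 1831.5 / 69.896 = 26.2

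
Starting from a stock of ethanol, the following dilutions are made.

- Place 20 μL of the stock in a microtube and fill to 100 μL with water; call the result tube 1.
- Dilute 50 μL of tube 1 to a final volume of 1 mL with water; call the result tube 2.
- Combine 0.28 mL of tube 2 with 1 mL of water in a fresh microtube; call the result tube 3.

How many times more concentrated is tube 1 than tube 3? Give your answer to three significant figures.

Step 1: 20 μL brought to 100 μL → factor 100/20 = 5
Step 2: 50 μL brought to 1 mL → factor 1000/50 = 20
Step 3: 0.28 mL + 1 mL = 1.28 mL total → factor 1.28/0.28 = 4.5714
Dilution factor to tube 1 = 5; to tube 3 = 457.14
[tube 1]/[tube 3] = (factor to tube 3)/(factor to tube 1) = 457.14/5 = 91.4

91.4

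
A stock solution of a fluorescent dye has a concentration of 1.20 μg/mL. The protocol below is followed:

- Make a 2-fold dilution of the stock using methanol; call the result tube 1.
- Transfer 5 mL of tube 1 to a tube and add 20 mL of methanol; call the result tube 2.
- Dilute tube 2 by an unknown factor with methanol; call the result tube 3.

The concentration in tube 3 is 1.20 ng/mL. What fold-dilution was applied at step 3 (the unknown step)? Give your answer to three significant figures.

100-fold

Step 1: 2-fold → factor 2
Step 2: 5 mL + 20 mL = 25 mL total → factor 25/5 = 5
Step 3: unknown factor x
Product of known-step factors = 10
Overall factor = 1.20 μg/mL / (1.20 ng/mL) = 1000
x = 1000 / 10 = 100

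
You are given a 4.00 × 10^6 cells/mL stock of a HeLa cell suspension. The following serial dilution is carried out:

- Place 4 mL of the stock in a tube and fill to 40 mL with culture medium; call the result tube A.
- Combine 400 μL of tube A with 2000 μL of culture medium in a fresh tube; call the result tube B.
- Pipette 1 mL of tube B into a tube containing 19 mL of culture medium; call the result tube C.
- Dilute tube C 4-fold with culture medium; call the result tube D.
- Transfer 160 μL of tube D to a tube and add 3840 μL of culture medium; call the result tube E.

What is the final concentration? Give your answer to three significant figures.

Step 1: 4 mL brought to 40 mL → factor 40/4 = 10
Step 2: 400 μL + 2000 μL = 2400 μL total → factor 2400/400 = 6
Step 3: 1 mL + 19 mL = 20 mL total → factor 20/1 = 20
Step 4: 4-fold → factor 4
Step 5: 160 μL + 3840 μL = 4000 μL total → factor 4000/160 = 25
Overall dilution factor = 10 × 6 × 20 × 4 × 25 = 1.2 × 10^5
Final = 4.00 × 10^6 cells/mL / 1.2 × 10^5 = 33.3 cells/mL

33.3 cells/mL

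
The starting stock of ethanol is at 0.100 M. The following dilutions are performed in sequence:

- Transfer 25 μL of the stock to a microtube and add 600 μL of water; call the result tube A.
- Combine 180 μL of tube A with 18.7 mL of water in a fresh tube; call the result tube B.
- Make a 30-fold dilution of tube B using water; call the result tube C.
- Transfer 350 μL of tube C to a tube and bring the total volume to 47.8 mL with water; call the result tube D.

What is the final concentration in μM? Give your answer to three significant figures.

0.00931 μM

Step 1: 25 μL + 600 μL = 625 μL total → factor 625/25 = 25
Step 2: 180 μL + 18.7 mL = 18880 μL total → factor 18880/180 = 104.89
Step 3: 30-fold → factor 30
Step 4: 350 μL brought to 47.8 mL → factor 47800/350 = 136.57
Overall dilution factor = 25 × 104.89 × 30 × 136.57 = 1.0744 × 10^7
Final = 0.100 M / 1.0744 × 10^7 = 9.308 × 10^-9 M = 0.00931 μM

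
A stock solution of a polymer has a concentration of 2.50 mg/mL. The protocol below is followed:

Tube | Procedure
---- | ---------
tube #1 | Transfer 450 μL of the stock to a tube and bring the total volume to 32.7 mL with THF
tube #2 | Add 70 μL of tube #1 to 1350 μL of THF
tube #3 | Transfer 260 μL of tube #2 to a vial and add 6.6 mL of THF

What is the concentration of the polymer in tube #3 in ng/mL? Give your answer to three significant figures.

Step 1: 450 μL brought to 32.7 mL → factor 32700/450 = 72.667
Step 2: 70 μL + 1350 μL = 1420 μL total → factor 1420/70 = 20.286
Step 3: 260 μL + 6.6 mL = 6860 μL total → factor 6860/260 = 26.385
Overall dilution factor = 72.667 × 20.286 × 26.385 = 38893
Final = 2.50 mg/mL / 38893 = 6.428 × 10^-5 mg/mL = 64.3 ng/mL

64.3 ng/mL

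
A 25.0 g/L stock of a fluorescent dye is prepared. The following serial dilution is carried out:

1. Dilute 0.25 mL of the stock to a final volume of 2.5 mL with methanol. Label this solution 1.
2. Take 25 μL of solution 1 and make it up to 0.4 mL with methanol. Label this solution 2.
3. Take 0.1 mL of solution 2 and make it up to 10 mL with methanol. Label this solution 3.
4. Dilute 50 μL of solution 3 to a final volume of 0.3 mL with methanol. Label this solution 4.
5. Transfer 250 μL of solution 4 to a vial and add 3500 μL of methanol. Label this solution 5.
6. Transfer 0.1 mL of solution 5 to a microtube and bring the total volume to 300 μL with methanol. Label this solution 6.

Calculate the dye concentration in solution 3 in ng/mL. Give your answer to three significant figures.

Step 1: 0.25 mL brought to 2.5 mL → factor 2.5/0.25 = 10
Step 2: 25 μL brought to 0.4 mL → factor 400/25 = 16
Step 3: 0.1 mL brought to 10 mL → factor 10/0.1 = 100
Dilution factor through solution 3 = 10 × 16 × 100 = 16000
[solution 3] = 25.0 g/L / 16000 = 0.001563 g/L = 1.56 × 10^3 ng/mL

1.56 × 10^3 ng/mL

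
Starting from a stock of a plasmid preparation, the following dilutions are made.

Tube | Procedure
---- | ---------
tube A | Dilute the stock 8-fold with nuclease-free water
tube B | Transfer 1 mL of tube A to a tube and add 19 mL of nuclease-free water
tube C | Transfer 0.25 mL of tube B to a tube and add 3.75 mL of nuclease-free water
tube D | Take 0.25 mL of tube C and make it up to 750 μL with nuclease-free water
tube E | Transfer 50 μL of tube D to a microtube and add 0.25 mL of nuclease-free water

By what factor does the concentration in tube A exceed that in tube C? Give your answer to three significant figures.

Step 1: 8-fold → factor 8
Step 2: 1 mL + 19 mL = 20 mL total → factor 20/1 = 20
Step 3: 0.25 mL + 3.75 mL = 4 mL total → factor 4/0.25 = 16
Dilution factor to tube A = 8; to tube C = 2560
[tube A]/[tube C] = (factor to tube C)/(factor to tube A) = 2560/8 = 320

320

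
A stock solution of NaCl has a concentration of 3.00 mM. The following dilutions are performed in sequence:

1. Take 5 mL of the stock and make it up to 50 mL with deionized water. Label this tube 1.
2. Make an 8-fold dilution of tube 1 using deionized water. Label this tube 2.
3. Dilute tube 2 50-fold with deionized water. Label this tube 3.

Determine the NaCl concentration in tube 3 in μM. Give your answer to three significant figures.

0.750 μM

Step 1: 5 mL brought to 50 mL → factor 50/5 = 10
Step 2: 8-fold → factor 8
Step 3: 50-fold → factor 50
Overall dilution factor = 10 × 8 × 50 = 4000
Final = 3.00 mM / 4000 = 0.0007500 mM = 0.750 μM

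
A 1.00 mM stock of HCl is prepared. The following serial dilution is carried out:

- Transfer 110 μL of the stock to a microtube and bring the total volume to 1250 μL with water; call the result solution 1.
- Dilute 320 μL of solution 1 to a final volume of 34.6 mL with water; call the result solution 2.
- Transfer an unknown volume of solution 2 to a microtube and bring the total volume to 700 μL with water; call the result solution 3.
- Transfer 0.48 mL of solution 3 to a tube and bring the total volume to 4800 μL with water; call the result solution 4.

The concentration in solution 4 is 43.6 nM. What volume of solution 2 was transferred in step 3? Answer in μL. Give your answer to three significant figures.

Step 1: 110 μL brought to 1250 μL → factor 1250/110 = 11.364
Step 2: 320 μL brought to 34.6 mL → factor 34600/320 = 108.12
Step 3: v brought to 700 μL → factor = 700 μL/v
Step 4: 0.48 mL brought to 4800 μL → factor 4.8/0.48 = 10
Product of known-step factors = 12287
Overall factor = 1.00 mM / (43.6 nM) = 22936
Step-3 factor = 22936 / 12287 = 1.8667
v = 700 μL / 1.8667 = 375 μL

375 μL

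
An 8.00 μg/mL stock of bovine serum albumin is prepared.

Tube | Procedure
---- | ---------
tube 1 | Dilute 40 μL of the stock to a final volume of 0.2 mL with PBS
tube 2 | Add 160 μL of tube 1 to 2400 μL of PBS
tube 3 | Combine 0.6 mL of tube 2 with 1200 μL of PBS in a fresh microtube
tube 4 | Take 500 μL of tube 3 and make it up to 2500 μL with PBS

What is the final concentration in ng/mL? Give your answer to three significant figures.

Step 1: 40 μL brought to 0.2 mL → factor 200/40 = 5
Step 2: 160 μL + 2400 μL = 2560 μL total → factor 2560/160 = 16
Step 3: 0.6 mL + 1200 μL = 1.8 mL total → factor 1.8/0.6 = 3
Step 4: 500 μL brought to 2500 μL → factor 2500/500 = 5
Overall dilution factor = 5 × 16 × 3 × 5 = 1200
Final = 8.00 μg/mL / 1200 = 0.006667 μg/mL = 6.67 ng/mL

6.67 ng/mL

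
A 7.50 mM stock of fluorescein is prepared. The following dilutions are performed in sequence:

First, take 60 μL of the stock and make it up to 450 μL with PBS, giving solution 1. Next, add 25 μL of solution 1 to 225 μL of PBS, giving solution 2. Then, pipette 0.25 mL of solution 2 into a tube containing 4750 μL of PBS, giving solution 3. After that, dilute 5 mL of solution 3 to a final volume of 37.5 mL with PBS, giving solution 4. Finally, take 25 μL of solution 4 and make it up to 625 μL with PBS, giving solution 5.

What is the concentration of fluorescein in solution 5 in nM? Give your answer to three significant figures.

Step 1: 60 μL brought to 450 μL → factor 450/60 = 7.5
Step 2: 25 μL + 225 μL = 250 μL total → factor 250/25 = 10
Step 3: 0.25 mL + 4750 μL = 5 mL total → factor 5/0.25 = 20
Step 4: 5 mL brought to 37.5 mL → factor 37.5/5 = 7.5
Step 5: 25 μL brought to 625 μL → factor 625/25 = 25
Overall dilution factor = 7.5 × 10 × 20 × 7.5 × 25 = 2.8125 × 10^5
Final = 7.50 mM / 2.8125 × 10^5 = 2.667 × 10^-5 mM = 26.7 nM

26.7 nM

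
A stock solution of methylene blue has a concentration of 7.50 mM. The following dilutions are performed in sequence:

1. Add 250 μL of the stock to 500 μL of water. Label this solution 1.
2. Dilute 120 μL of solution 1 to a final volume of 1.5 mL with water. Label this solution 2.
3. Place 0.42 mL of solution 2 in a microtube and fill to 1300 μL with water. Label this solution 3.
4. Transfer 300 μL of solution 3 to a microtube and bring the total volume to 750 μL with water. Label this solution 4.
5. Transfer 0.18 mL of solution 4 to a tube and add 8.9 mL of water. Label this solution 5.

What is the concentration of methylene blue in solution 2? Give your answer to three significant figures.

0.200 mM

Step 1: 250 μL + 500 μL = 750 μL total → factor 750/250 = 3
Step 2: 120 μL brought to 1.5 mL → factor 1500/120 = 12.5
Dilution factor through solution 2 = 3 × 12.5 = 37.5
[solution 2] = 7.50 mM / 37.5 = 0.200 mM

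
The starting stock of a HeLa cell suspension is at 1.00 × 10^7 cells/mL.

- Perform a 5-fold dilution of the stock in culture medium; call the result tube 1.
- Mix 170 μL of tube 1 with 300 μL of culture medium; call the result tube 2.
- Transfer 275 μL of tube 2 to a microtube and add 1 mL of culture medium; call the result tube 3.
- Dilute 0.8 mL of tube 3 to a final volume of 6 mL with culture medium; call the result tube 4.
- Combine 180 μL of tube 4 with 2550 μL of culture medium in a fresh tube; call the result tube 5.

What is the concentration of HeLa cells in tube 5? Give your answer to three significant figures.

1.37 × 10^3 cells/mL

Step 1: 5-fold → factor 5
Step 2: 170 μL + 300 μL = 470 μL total → factor 470/170 = 2.7647
Step 3: 275 μL + 1 mL = 1275 μL total → factor 1275/275 = 4.6364
Step 4: 0.8 mL brought to 6 mL → factor 6/0.8 = 7.5
Step 5: 180 μL + 2550 μL = 2730 μL total → factor 2730/180 = 15.167
Overall dilution factor = 5 × 2.7647 × 4.6364 × 7.5 × 15.167 = 7290.3
Final = 1.00 × 10^7 cells/mL / 7290.3 = 1.37 × 10^3 cells/mL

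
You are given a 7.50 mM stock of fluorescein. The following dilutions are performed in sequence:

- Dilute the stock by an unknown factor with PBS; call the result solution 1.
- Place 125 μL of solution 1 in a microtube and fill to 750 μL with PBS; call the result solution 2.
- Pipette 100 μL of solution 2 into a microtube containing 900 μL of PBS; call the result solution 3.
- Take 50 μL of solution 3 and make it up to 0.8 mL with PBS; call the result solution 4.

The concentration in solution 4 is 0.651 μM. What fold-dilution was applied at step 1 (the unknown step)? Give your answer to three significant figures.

12.0-fold

Step 1: unknown factor x
Step 2: 125 μL brought to 750 μL → factor 750/125 = 6
Step 3: 100 μL + 900 μL = 1000 μL total → factor 1000/100 = 10
Step 4: 50 μL brought to 0.8 mL → factor 800/50 = 16
Product of known-step factors = 960
Overall factor = 7.50 mM / (0.651 μM) = 11521
x = 11521 / 960 = 12.0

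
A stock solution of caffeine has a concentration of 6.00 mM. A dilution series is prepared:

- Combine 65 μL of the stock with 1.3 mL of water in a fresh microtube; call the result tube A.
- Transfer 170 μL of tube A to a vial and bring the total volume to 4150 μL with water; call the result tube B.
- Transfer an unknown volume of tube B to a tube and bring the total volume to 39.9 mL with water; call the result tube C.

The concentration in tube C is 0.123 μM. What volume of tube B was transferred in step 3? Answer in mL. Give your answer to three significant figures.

Step 1: 65 μL + 1.3 mL = 1365 μL total → factor 1365/65 = 21
Step 2: 170 μL brought to 4150 μL → factor 4150/170 = 24.412
Step 3: v brought to 39.9 mL → factor = 39.9 mL/v
Product of known-step factors = 512.65
Overall factor = 6.00 mM / (0.123 μM) = 48780
Step-3 factor = 48780 / 512.65 = 95.154
v = 39.9 mL / 95.154 = 0.419 mL

0.419 mL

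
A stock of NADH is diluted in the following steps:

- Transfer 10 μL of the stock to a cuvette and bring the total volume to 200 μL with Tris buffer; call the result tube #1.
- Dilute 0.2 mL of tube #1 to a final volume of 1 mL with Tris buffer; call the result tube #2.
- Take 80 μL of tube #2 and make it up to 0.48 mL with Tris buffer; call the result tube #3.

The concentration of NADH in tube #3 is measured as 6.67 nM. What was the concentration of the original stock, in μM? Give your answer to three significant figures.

4.00 μM

Step 1: 10 μL brought to 200 μL → factor 200/10 = 20
Step 2: 0.2 mL brought to 1 mL → factor 1/0.2 = 5
Step 3: 80 μL brought to 0.48 mL → factor 480/80 = 6
Overall dilution factor = 20 × 5 × 6 = 600
Stock = 6.67 nM × 600 = 4002 nM = 4.00 μM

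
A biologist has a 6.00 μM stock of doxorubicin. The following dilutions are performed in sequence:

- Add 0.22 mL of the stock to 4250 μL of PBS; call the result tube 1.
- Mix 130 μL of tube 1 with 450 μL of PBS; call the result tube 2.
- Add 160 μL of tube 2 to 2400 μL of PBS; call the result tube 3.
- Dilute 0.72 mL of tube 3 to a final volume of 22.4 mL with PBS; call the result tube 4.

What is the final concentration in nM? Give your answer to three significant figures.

0.133 nM

Step 1: 0.22 mL + 4250 μL = 4.47 mL total → factor 4.47/0.22 = 20.318
Step 2: 130 μL + 450 μL = 580 μL total → factor 580/130 = 4.4615
Step 3: 160 μL + 2400 μL = 2560 μL total → factor 2560/160 = 16
Step 4: 0.72 mL brought to 22.4 mL → factor 22.4/0.72 = 31.111
Overall dilution factor = 20.318 × 4.4615 × 16 × 31.111 = 45124
Final = 6.00 μM / 45124 = 0.0001330 μM = 0.133 nM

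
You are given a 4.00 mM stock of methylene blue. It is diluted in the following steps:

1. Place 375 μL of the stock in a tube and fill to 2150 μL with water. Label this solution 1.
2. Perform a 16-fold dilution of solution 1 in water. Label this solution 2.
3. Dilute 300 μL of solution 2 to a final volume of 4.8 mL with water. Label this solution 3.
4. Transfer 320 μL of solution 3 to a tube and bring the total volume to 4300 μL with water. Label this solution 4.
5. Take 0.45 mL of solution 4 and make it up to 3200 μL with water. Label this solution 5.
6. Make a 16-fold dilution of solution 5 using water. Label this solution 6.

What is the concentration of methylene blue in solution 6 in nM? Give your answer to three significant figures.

1.78 nM

Step 1: 375 μL brought to 2150 μL → factor 2150/375 = 5.7333
Step 2: 16-fold → factor 16
Step 3: 300 μL brought to 4.8 mL → factor 4800/300 = 16
Step 4: 320 μL brought to 4300 μL → factor 4300/320 = 13.438
Step 5: 0.45 mL brought to 3200 μL → factor 3.2/0.45 = 7.1111
Step 6: 16-fold → factor 16
Overall dilution factor = 5.7333 × 16 × 16 × 13.438 × 7.1111 × 16 = 2.244 × 10^6
Final = 4.00 mM / 2.244 × 10^6 = 1.783 × 10^-6 mM = 1.78 nM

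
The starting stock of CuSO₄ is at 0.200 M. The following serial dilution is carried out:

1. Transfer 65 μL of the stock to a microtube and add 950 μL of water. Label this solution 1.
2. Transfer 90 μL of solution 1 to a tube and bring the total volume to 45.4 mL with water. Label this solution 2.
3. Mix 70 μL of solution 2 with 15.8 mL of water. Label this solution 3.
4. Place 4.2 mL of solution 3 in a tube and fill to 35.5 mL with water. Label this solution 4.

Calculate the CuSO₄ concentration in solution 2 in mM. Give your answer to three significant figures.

Step 1: 65 μL + 950 μL = 1015 μL total → factor 1015/65 = 15.615
Step 2: 90 μL brought to 45.4 mL → factor 45400/90 = 504.44
Dilution factor through solution 2 = 15.615 × 504.44 = 7877.1
[solution 2] = 0.200 M / 7877.1 = 2.539 × 10^-5 M = 0.0254 mM

0.0254 mM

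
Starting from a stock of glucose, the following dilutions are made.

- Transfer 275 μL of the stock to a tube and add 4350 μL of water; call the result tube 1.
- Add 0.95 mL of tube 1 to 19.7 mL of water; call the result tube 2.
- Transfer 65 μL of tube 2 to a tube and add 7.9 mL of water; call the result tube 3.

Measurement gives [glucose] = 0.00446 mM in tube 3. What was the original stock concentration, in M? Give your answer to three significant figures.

Step 1: 275 μL + 4350 μL = 4625 μL total → factor 4625/275 = 16.818
Step 2: 0.95 mL + 19.7 mL = 20.65 mL total → factor 20.65/0.95 = 21.737
Step 3: 65 μL + 7.9 mL = 7965 μL total → factor 7965/65 = 122.54
Overall dilution factor = 16.818 × 21.737 × 122.54 = 44797
Stock = 0.00446 mM × 44797 = 199.8 mM = 0.200 M

0.200 M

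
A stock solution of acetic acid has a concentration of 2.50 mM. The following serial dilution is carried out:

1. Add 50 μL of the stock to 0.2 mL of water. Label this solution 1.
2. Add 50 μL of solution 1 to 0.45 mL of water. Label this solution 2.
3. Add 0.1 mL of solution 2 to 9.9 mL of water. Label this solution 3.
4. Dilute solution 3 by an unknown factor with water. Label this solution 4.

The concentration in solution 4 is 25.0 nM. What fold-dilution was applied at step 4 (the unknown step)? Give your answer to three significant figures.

Step 1: 50 μL + 0.2 mL = 250 μL total → factor 250/50 = 5
Step 2: 50 μL + 0.45 mL = 500 μL total → factor 500/50 = 10
Step 3: 0.1 mL + 9.9 mL = 10 mL total → factor 10/0.1 = 100
Step 4: unknown factor x
Product of known-step factors = 5000
Overall factor = 2.50 mM / (25.0 nM) = 1 × 10^5
x = 1 × 10^5 / 5000 = 20.0

20.0-fold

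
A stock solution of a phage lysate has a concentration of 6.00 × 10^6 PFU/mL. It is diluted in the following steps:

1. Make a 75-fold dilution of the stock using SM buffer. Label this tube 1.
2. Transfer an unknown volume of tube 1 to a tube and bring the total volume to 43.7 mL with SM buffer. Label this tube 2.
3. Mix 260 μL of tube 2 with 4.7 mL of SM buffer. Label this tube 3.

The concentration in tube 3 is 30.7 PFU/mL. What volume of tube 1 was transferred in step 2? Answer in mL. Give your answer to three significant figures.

Step 1: 75-fold → factor 75
Step 2: v brought to 43.7 mL → factor = 43.7 mL/v
Step 3: 260 μL + 4.7 mL = 4960 μL total → factor 4960/260 = 19.077
Product of known-step factors = 1430.8
Overall factor = 6.00 × 10^6 PFU/mL / (30.7 PFU/mL) = 1.9544 × 10^5
Step-2 factor = 1.9544 × 10^5 / 1430.8 = 136.6
v = 43.7 mL / 136.6 = 0.320 mL

0.320 mL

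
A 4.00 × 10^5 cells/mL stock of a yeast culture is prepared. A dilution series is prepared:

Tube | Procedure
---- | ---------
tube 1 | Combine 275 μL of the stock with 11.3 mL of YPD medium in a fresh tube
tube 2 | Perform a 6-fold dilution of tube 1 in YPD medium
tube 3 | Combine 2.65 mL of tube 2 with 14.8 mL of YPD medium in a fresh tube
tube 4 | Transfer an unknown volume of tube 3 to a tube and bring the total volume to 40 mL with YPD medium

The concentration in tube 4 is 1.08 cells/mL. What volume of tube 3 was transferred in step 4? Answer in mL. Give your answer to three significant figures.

0.180 mL

Step 1: 275 μL + 11.3 mL = 11575 μL total → factor 11575/275 = 42.091
Step 2: 6-fold → factor 6
Step 3: 2.65 mL + 14.8 mL = 17.45 mL total → factor 17.45/2.65 = 6.5849
Step 4: v brought to 40 mL → factor = 40 mL/v
Product of known-step factors = 1663
Overall factor = 4.00 × 10^5 cells/mL / (1.08 cells/mL) = 3.7037 × 10^5
Step-4 factor = 3.7037 × 10^5 / 1663 = 222.71
v = 40 mL / 222.71 = 0.180 mL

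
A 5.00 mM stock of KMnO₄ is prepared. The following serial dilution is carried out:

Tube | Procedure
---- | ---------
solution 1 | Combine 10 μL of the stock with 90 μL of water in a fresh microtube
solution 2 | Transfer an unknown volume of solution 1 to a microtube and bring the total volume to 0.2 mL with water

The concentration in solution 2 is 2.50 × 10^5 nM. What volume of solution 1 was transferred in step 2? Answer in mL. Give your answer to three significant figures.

0.100 mL

Step 1: 10 μL + 90 μL = 100 μL total → factor 100/10 = 10
Step 2: v brought to 0.2 mL → factor = 0.2 mL/v
Product of known-step factors = 10
Overall factor = 5.00 mM / (2.50 × 10^5 nM) = 20
Step-2 factor = 20 / 10 = 2
v = 0.2 mL / 2 = 0.100 mL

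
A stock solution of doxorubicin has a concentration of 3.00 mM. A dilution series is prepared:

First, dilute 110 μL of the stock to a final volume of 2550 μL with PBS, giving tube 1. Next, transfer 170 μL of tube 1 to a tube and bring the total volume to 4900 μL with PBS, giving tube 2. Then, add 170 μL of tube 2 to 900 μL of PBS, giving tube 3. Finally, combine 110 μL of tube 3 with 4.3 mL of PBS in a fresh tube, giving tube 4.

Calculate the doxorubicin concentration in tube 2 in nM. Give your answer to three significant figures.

Step 1: 110 μL brought to 2550 μL → factor 2550/110 = 23.182
Step 2: 170 μL brought to 4900 μL → factor 4900/170 = 28.824
Dilution factor through tube 2 = 23.182 × 28.824 = 668.18
[tube 2] = 3.00 mM / 668.18 = 0.004490 mM = 4.49 × 10^3 nM

4.49 × 10^3 nM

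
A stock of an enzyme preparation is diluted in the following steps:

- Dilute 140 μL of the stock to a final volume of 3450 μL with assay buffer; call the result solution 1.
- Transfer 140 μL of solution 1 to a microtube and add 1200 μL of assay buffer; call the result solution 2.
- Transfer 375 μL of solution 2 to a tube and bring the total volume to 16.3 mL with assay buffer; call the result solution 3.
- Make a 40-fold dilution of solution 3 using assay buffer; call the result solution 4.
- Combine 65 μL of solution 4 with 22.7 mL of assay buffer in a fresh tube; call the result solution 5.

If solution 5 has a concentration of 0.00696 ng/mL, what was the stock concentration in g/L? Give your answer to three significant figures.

Step 1: 140 μL brought to 3450 μL → factor 3450/140 = 24.643
Step 2: 140 μL + 1200 μL = 1340 μL total → factor 1340/140 = 9.5714
Step 3: 375 μL brought to 16.3 mL → factor 16300/375 = 43.467
Step 4: 40-fold → factor 40
Step 5: 65 μL + 22.7 mL = 22765 μL total → factor 22765/65 = 350.23
Overall dilution factor = 24.643 × 9.5714 × 43.467 × 40 × 350.23 = 1.4363 × 10^8
Stock = 0.00696 ng/mL × 1.4363 × 10^8 = 9.996 × 10^5 ng/mL = 1.00 g/L

1.00 g/L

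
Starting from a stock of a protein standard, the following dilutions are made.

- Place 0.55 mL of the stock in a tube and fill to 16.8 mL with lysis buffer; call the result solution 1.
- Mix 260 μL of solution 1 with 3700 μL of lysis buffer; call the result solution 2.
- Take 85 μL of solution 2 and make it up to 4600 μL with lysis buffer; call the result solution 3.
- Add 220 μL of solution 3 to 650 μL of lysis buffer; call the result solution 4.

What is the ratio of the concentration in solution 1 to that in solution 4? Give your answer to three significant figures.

3.26 × 10^3

Step 1: 0.55 mL brought to 16.8 mL → factor 16.8/0.55 = 30.545
Step 2: 260 μL + 3700 μL = 3960 μL total → factor 3960/260 = 15.231
Step 3: 85 μL brought to 4600 μL → factor 4600/85 = 54.118
Step 4: 220 μL + 650 μL = 870 μL total → factor 870/220 = 3.9545
Dilution factor to solution 1 = 30.545; to solution 4 = 99564
[solution 1]/[solution 4] = (factor to solution 4)/(factor to solution 1) = 99564/30.545 = 3.26 × 10^3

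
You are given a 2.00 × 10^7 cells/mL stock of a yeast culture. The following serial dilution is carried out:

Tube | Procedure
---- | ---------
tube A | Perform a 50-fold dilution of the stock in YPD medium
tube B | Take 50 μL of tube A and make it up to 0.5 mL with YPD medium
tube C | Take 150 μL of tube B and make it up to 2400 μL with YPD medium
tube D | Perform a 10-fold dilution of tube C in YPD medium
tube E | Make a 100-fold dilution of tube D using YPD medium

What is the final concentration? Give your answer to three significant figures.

Step 1: 50-fold → factor 50
Step 2: 50 μL brought to 0.5 mL → factor 500/50 = 10
Step 3: 150 μL brought to 2400 μL → factor 2400/150 = 16
Step 4: 10-fold → factor 10
Step 5: 100-fold → factor 100
Overall dilution factor = 50 × 10 × 16 × 10 × 100 = 8 × 10^6
Final = 2.00 × 10^7 cells/mL / 8 × 10^6 = 2.50 cells/mL

2.50 cells/mL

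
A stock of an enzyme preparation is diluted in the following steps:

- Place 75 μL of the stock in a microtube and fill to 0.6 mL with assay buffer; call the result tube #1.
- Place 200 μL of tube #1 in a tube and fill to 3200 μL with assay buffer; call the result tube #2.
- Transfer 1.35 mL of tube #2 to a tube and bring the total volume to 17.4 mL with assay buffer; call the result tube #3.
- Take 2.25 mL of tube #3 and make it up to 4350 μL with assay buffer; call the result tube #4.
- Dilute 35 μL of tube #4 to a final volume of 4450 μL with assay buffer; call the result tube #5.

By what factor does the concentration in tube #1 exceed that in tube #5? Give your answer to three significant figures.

5.07 × 10^4

Step 1: 75 μL brought to 0.6 mL → factor 600/75 = 8
Step 2: 200 μL brought to 3200 μL → factor 3200/200 = 16
Step 3: 1.35 mL brought to 17.4 mL → factor 17.4/1.35 = 12.889
Step 4: 2.25 mL brought to 4350 μL → factor 4.35/2.25 = 1.9333
Step 5: 35 μL brought to 4450 μL → factor 4450/35 = 127.14
Dilution factor to tube #1 = 8; to tube #5 = 4.0553 × 10^5
[tube #1]/[tube #5] = (factor to tube #5)/(factor to tube #1) = 4.0553 × 10^5/8 = 5.07 × 10^4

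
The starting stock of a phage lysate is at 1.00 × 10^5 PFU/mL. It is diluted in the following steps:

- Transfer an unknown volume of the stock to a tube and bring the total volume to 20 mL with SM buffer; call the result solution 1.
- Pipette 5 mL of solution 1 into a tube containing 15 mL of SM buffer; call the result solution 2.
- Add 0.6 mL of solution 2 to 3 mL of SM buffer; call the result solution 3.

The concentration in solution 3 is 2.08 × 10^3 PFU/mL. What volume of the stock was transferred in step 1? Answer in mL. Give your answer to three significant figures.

Step 1: v brought to 20 mL → factor = 20 mL/v
Step 2: 5 mL + 15 mL = 20 mL total → factor 20/5 = 4
Step 3: 0.6 mL + 3 mL = 3.6 mL total → factor 3.6/0.6 = 6
Product of known-step factors = 24
Overall factor = 1.00 × 10^5 PFU/mL / (2.08 × 10^3 PFU/mL) = 48.077
Step-1 factor = 48.077 / 24 = 2.0032
v = 20 mL / 2.0032 = 9.98 mL

9.98 mL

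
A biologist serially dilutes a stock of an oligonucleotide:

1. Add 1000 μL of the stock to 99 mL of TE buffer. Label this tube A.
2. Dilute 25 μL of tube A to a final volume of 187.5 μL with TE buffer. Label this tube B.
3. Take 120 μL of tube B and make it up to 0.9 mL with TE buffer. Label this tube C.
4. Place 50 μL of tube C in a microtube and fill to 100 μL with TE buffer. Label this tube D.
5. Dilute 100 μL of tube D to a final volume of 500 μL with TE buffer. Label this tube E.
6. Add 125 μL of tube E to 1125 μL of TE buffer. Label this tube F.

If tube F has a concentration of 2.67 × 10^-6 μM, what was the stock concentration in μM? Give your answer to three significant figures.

Step 1: 1000 μL + 99 mL = 1 × 10^5 μL total → factor 1 × 10^5/1000 = 100
Step 2: 25 μL brought to 187.5 μL → factor 187.5/25 = 7.5
Step 3: 120 μL brought to 0.9 mL → factor 900/120 = 7.5
Step 4: 50 μL brought to 100 μL → factor 100/50 = 2
Step 5: 100 μL brought to 500 μL → factor 500/100 = 5
Step 6: 125 μL + 1125 μL = 1250 μL total → factor 1250/125 = 10
Overall dilution factor = 100 × 7.5 × 7.5 × 2 × 5 × 10 = 5.625 × 10^5
Stock = 2.67 × 10^-6 μM × 5.625 × 10^5 = 1.50 μM

1.50 μM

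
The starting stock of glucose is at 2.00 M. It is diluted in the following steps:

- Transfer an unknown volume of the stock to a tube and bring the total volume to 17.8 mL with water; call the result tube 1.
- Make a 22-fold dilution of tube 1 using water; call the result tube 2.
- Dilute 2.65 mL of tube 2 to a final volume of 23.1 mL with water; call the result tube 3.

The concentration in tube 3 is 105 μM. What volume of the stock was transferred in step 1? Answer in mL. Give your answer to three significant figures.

0.179 mL

Step 1: v brought to 17.8 mL → factor = 17.8 mL/v
Step 2: 22-fold → factor 22
Step 3: 2.65 mL brought to 23.1 mL → factor 23.1/2.65 = 8.717
Product of known-step factors = 191.77
Overall factor = 2.00 M / (105 μM) = 19048
Step-1 factor = 19048 / 191.77 = 99.323
v = 17.8 mL / 99.323 = 0.179 mL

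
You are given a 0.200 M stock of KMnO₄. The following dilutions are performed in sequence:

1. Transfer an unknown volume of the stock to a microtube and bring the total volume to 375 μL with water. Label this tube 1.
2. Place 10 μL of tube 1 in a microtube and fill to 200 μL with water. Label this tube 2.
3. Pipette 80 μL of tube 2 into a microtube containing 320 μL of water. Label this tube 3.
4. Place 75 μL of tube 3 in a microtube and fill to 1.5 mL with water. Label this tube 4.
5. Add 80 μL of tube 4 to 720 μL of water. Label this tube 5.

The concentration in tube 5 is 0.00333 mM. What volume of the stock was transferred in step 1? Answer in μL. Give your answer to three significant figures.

Step 1: v brought to 375 μL → factor = 375 μL/v
Step 2: 10 μL brought to 200 μL → factor 200/10 = 20
Step 3: 80 μL + 320 μL = 400 μL total → factor 400/80 = 5
Step 4: 75 μL brought to 1.5 mL → factor 1500/75 = 20
Step 5: 80 μL + 720 μL = 800 μL total → factor 800/80 = 10
Product of known-step factors = 20000
Overall factor = 0.200 M / (0.00333 mM) = 60060
Step-1 factor = 60060 / 20000 = 3.003
v = 375 μL / 3.003 = 125 μL

125 μL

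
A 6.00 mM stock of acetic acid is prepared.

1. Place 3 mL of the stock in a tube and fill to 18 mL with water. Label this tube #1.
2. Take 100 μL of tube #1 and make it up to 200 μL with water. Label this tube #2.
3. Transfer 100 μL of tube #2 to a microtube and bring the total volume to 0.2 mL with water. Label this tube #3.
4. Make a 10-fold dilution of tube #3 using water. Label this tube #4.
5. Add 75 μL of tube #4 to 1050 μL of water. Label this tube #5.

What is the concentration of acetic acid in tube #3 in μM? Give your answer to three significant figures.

Step 1: 3 mL brought to 18 mL → factor 18/3 = 6
Step 2: 100 μL brought to 200 μL → factor 200/100 = 2
Step 3: 100 μL brought to 0.2 mL → factor 200/100 = 2
Dilution factor through tube #3 = 6 × 2 × 2 = 24
[tube #3] = 6.00 mM / 24 = 0.2500 mM = 250 μM

250 μM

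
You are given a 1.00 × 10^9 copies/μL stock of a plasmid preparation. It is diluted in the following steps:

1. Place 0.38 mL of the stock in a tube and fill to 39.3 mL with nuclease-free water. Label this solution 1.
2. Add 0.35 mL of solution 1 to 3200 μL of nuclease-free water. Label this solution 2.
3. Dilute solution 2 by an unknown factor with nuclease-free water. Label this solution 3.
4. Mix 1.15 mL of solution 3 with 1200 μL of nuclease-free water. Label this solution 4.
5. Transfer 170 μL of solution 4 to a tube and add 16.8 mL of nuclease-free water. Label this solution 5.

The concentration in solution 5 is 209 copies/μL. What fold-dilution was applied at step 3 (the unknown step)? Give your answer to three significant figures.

22.4-fold

Step 1: 0.38 mL brought to 39.3 mL → factor 39.3/0.38 = 103.42
Step 2: 0.35 mL + 3200 μL = 3.55 mL total → factor 3.55/0.35 = 10.143
Step 3: unknown factor x
Step 4: 1.15 mL + 1200 μL = 2.35 mL total → factor 2.35/1.15 = 2.0435
Step 5: 170 μL + 16.8 mL = 16970 μL total → factor 16970/170 = 99.824
Product of known-step factors = 2.1398 × 10^5
Overall factor = 1.00 × 10^9 copies/μL / (209 copies/μL) = 4.7847 × 10^6
x = 4.7847 × 10^6 / 2.1398 × 10^5 = 22.4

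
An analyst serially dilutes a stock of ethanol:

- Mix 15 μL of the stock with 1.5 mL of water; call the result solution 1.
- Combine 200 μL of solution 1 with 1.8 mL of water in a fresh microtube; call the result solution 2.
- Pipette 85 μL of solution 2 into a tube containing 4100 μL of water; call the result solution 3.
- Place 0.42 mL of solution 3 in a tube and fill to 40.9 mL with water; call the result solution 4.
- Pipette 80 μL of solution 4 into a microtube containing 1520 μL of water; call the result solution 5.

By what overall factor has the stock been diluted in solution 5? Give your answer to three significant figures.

Step 1: 15 μL + 1.5 mL = 1515 μL total → factor 1515/15 = 101
Step 2: 200 μL + 1.8 mL = 2000 μL total → factor 2000/200 = 10
Step 3: 85 μL + 4100 μL = 4185 μL total → factor 4185/85 = 49.235
Step 4: 0.42 mL brought to 40.9 mL → factor 40.9/0.42 = 97.381
Step 5: 80 μL + 1520 μL = 1600 μL total → factor 1600/80 = 20
Overall dilution factor = 101 × 10 × 49.235 × 97.381 × 20 = 9.6851 × 10^7

9.69 × 10^7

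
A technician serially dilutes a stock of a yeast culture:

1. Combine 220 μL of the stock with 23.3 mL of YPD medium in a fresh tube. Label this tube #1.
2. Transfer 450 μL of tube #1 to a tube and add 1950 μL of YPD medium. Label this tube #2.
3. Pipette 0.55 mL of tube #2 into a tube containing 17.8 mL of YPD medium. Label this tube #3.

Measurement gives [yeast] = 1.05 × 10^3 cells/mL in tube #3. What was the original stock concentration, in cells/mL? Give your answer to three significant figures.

Step 1: 220 μL + 23.3 mL = 23520 μL total → factor 23520/220 = 106.91
Step 2: 450 μL + 1950 μL = 2400 μL total → factor 2400/450 = 5.3333
Step 3: 0.55 mL + 17.8 mL = 18.35 mL total → factor 18.35/0.55 = 33.364
Overall dilution factor = 106.91 × 5.3333 × 33.364 = 19023
Stock = 1.05 × 10^3 cells/mL × 19023 = 2.00 × 10^7 cells/mL

2.00 × 10^7 cells/mL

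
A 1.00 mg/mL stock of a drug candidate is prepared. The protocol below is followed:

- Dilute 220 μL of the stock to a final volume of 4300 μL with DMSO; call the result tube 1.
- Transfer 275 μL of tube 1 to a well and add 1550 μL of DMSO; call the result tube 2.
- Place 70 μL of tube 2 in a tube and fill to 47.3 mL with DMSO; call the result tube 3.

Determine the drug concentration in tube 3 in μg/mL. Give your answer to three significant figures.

Step 1: 220 μL brought to 4300 μL → factor 4300/220 = 19.545
Step 2: 275 μL + 1550 μL = 1825 μL total → factor 1825/275 = 6.6364
Step 3: 70 μL brought to 47.3 mL → factor 47300/70 = 675.71
Overall dilution factor = 19.545 × 6.6364 × 675.71 = 87647
Final = 1.00 mg/mL / 87647 = 1.141 × 10^-5 mg/mL = 0.0114 μg/mL

0.0114 μg/mL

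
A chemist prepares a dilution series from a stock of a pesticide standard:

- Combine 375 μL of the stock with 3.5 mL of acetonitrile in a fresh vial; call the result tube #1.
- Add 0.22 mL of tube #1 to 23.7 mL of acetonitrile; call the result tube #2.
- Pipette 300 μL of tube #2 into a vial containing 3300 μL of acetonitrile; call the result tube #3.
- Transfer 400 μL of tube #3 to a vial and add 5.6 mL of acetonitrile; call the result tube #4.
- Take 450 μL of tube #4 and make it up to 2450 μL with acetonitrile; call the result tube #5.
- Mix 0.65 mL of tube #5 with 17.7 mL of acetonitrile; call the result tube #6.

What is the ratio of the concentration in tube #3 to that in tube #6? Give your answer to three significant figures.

Step 1: 375 μL + 3.5 mL = 3875 μL total → factor 3875/375 = 10.333
Step 2: 0.22 mL + 23.7 mL = 23.92 mL total → factor 23.92/0.22 = 108.73
Step 3: 300 μL + 3300 μL = 3600 μL total → factor 3600/300 = 12
Step 4: 400 μL + 5.6 mL = 6000 μL total → factor 6000/400 = 15
Step 5: 450 μL brought to 2450 μL → factor 2450/450 = 5.4444
Step 6: 0.65 mL + 17.7 mL = 18.35 mL total → factor 18.35/0.65 = 28.231
Dilution factor to tube #3 = 13482; to tube #6 = 3.1083 × 10^7
[tube #3]/[tube #6] = (factor to tube #6)/(factor to tube #3) = 3.1083 × 10^7/13482 = 2.31 × 10^3

2.31 × 10^3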